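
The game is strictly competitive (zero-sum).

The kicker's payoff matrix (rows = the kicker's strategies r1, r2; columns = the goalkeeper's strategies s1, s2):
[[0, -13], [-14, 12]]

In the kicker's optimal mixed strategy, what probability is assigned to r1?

2/3

Row minima are -13 and -14, so the kicker's maximin is -13; column maxima are 0 and 12, so the goalkeeper's minimax is 0. These differ, so the equilibrium is in mixed strategies.
Let the kicker play r1 with probability p. The goalkeeper is indifferent when −14(1−p) = −13p + 12(1−p), giving p = 2/3.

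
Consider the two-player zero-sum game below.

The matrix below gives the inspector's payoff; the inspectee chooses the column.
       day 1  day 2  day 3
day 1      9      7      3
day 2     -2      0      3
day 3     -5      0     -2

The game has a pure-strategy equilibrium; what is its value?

3

Row minima: 3, -2, -5 → the inspector's maximin is 3.
Column maxima: 9, 7, 3 → the inspectee's minimax is 3.
They coincide at (day 1, day 3), so the value is 3.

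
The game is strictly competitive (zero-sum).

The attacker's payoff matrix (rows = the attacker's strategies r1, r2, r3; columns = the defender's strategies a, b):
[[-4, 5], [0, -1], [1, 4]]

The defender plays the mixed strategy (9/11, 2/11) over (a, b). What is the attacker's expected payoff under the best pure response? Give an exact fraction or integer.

r1: (-4)·(9/11) + (5)·(2/11) = -26/11.
r2: (0)·(9/11) + (-1)·(2/11) = -2/11.
r3: (1)·(9/11) + (4)·(2/11) = 17/11.
The best pure response is r3 with expected payoff 17/11.

17/11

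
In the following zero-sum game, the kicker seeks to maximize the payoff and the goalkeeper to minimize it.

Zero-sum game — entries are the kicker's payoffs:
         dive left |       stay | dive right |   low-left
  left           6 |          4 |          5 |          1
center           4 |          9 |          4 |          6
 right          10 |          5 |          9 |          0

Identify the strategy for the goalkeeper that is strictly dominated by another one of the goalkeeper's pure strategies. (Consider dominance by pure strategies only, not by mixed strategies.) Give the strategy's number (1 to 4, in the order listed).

The goalkeeper prefers columns that give the kicker less. Compare stay with low-left: 1 < 4, 6 < 9, 0 < 5.
So low-left strictly dominates stay for the goalkeeper; stay is strictly dominated.

2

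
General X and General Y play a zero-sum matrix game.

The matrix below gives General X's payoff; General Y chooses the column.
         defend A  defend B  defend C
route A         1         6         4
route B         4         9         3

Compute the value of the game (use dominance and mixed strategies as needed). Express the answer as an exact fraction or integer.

13/4

Column defend B is strictly dominated by defend A for General Y (it gives General X more in every row).
The remaining 2×2 game on (route A, route B) × (defend A, defend C) has no saddle point. Let General X play route A with probability p; indifference gives p + 4(1−p) = 4p + 3(1−p), so p = 1/4.
Similarly General Y's optimal q on defend A is 1/4, and the value is 1·(1/4) + (4)·(3/4) = 13/4.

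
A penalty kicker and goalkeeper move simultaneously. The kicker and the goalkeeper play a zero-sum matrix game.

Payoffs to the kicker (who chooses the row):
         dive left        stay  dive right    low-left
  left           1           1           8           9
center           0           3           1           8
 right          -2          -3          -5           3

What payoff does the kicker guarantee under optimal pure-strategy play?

Row minima: 1, 0, -5 → the kicker's maximin is 1.
Column maxima: 1, 3, 8, 9 → the goalkeeper's minimax is 1.
They coincide at (left, dive left), so the value is 1.

1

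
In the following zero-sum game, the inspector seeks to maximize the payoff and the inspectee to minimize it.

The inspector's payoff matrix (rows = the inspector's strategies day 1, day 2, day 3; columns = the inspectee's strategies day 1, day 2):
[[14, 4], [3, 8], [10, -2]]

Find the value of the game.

Row day 3 is strictly dominated by row day 1, so the inspector never plays it.
The remaining 2×2 game on (day 1, day 2) × (day 1, day 2) has no saddle point. Let the inspector play day 1 with probability p; indifference gives 14p + 3(1−p) = 4p + 8(1−p), so p = 1/3.
Similarly the inspectee's optimal q on day 1 is 4/15, and the value is 14·(4/15) + (4)·(11/15) = 20/3.

20/3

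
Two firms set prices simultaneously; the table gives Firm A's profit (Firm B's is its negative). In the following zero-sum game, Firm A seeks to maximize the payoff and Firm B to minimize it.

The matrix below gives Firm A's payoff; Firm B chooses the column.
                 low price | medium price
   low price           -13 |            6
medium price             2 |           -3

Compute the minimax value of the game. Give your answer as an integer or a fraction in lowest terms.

Row minima are -13 and -3, so Firm A's maximin is -3; column maxima are 2 and 6, so Firm B's minimax is 2. These differ, so the equilibrium is in mixed strategies.
Let Firm A play low price with probability p. Firm B is indifferent when −13p + 2(1−p) = 6p − 3(1−p), giving p = 5/24.
Let Firm B play low price with probability q. Firm A is indifferent when −13q + 6(1−q) = 2q − 3(1−q), giving q = 3/8.
The value is -13·(3/8) + (6)·(5/8) = -9/8.

-9/8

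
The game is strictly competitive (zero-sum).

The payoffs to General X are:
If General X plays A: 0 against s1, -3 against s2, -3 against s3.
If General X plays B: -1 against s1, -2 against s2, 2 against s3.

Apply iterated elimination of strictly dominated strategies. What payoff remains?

-2

Column s1 is strictly dominated by s2 for General Y (-3<0, -2<-1); eliminate s1.
Row A is strictly dominated by row B (-2>-3, 2>-3); eliminate A.
Column s3 is strictly dominated by s2 for General Y (-2<2); eliminate s3.
Only (B, s2) remains, with payoff -2.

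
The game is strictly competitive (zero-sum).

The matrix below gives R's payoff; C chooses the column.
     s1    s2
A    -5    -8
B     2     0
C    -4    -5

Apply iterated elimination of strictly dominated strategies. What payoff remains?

0

Column s1 is strictly dominated by s2 for C (-8<-5, 0<2, -5<-4); eliminate s1.
Row A is strictly dominated by row B (0>-8); eliminate A.
Row C is strictly dominated by row B (0>-5); eliminate C.
Only (B, s2) remains, with payoff 0.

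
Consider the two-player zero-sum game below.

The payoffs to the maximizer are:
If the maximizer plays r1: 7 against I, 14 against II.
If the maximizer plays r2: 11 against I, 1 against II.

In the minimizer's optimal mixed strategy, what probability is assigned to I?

Row minima are 7 and 1, so the maximizer's maximin is 7; column maxima are 11 and 14, so the minimizer's minimax is 11. These differ, so the equilibrium is in mixed strategies.
Let the minimizer play I with probability q. The maximizer is indifferent when 7q + 14(1−q) = 11q + (1−q), giving q = 13/17.

13/17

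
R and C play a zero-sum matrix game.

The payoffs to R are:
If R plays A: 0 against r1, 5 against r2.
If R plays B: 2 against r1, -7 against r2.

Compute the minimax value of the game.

Row minima are 0 and -7, so R's maximin is 0; column maxima are 2 and 5, so C's minimax is 2. These differ, so the equilibrium is in mixed strategies.
Let R play A with probability p. C is indifferent when 2(1−p) = 5p − 7(1−p), giving p = 9/14.
Let C play r1 with probability q. R is indifferent when 5(1−q) = 2q − 7(1−q), giving q = 6/7.
The value is 0·(6/7) + (5)·(1/7) = 5/7.

5/7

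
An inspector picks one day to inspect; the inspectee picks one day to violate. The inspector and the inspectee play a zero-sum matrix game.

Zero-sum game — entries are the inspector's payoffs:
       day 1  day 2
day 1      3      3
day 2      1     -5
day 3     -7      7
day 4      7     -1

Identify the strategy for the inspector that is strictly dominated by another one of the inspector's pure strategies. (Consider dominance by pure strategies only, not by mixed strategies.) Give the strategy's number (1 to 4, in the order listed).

Compare day 2 with day 1: 3 > 1, 3 > -5.
So day 1 strictly dominates day 2 for the inspector; day 2 is strictly dominated.

2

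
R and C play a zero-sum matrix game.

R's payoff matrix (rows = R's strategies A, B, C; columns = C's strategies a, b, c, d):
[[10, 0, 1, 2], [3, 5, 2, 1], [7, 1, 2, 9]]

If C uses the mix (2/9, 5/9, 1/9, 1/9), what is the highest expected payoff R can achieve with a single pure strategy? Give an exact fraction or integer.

A: (10)·(2/9) + (0)·(5/9) + (1)·(1/9) + (2)·(1/9) = 23/9.
B: (3)·(2/9) + (5)·(5/9) + (2)·(1/9) + (1)·(1/9) = 34/9.
C: (7)·(2/9) + (1)·(5/9) + (2)·(1/9) + (9)·(1/9) = 10/3.
The best pure response is B with expected payoff 34/9.

34/9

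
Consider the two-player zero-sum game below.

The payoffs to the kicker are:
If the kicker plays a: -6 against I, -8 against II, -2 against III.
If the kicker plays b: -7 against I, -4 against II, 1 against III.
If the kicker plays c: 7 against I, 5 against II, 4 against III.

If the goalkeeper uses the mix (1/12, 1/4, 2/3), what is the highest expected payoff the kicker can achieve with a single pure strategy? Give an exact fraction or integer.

a: (-6)·(1/12) + (-8)·(1/4) + (-2)·(2/3) = -23/6.
b: (-7)·(1/12) + (-4)·(1/4) + (1)·(2/3) = -11/12.
c: (7)·(1/12) + (5)·(1/4) + (4)·(2/3) = 9/2.
The best pure response is c with expected payoff 9/2.

9/2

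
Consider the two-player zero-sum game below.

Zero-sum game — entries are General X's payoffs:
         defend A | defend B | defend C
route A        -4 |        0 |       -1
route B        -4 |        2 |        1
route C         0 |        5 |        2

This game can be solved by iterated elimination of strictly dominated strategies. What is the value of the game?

Column defend C is strictly dominated by defend A for General Y (-4<-1, -4<1, 0<2); eliminate defend C.
Column defend B is strictly dominated by defend A for General Y (-4<0, -4<2, 0<5); eliminate defend B.
Row route A is strictly dominated by row route C (0>-4); eliminate route A.
Row route B is strictly dominated by row route C (0>-4); eliminate route B.
Only (route C, defend A) remains, with payoff 0.

0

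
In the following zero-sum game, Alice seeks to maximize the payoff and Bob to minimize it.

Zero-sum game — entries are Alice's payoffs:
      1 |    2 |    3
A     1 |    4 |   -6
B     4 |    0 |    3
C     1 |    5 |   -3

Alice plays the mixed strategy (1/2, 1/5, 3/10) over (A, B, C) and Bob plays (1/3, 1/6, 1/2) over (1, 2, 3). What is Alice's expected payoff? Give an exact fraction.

-8/15

Against (1/3, 1/6, 1/2), each row's expected payoff is A: -2; B: 17/6; C: -1/3.
Taking the (1/2, 1/5, 3/10)-weighted average: (1/2)·(-2) + (1/5)·(17/6) + (3/10)·(-1/3) = -8/15.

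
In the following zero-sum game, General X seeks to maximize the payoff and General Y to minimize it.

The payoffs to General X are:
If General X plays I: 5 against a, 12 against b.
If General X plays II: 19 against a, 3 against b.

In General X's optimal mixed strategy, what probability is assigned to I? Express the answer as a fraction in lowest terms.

Row minima are 5 and 3, so General X's maximin is 5; column maxima are 19 and 12, so General Y's minimax is 12. These differ, so the equilibrium is in mixed strategies.
Let General X play I with probability p. General Y is indifferent when 5p + 19(1−p) = 12p + 3(1−p), giving p = 16/23.

16/23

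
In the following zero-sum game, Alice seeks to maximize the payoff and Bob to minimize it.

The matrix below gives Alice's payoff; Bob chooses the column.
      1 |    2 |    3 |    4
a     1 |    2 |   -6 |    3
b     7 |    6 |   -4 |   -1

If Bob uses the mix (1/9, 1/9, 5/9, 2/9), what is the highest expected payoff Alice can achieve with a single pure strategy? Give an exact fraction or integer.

-1

a: (1)·(1/9) + (2)·(1/9) + (-6)·(5/9) + (3)·(2/9) = -7/3.
b: (7)·(1/9) + (6)·(1/9) + (-4)·(5/9) + (-1)·(2/9) = -1.
The best pure response is b with expected payoff -1.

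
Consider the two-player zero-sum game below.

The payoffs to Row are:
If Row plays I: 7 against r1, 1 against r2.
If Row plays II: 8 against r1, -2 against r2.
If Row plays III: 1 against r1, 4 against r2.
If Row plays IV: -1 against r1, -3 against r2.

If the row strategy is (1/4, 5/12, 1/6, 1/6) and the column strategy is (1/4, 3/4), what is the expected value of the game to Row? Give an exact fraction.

23/24

Against (1/4, 3/4), each row's expected payoff is I: 5/2; II: 1/2; III: 13/4; IV: -5/2.
Taking the (1/4, 5/12, 1/6, 1/6)-weighted average: (1/4)·(5/2) + (5/12)·(1/2) + (1/6)·(13/4) + (1/6)·(-5/2) = 23/24.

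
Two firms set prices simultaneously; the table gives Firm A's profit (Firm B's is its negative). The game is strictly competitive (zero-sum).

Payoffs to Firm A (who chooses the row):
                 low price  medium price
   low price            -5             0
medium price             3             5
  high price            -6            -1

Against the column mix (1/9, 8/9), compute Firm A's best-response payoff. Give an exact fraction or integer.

low price: (-5)·(1/9) + (0)·(8/9) = -5/9.
medium price: (3)·(1/9) + (5)·(8/9) = 43/9.
high price: (-6)·(1/9) + (-1)·(8/9) = -14/9.
The best pure response is medium price with expected payoff 43/9.

43/9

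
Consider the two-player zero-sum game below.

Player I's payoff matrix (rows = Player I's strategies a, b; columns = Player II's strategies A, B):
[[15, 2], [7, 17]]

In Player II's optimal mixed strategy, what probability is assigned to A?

Row minima are 2 and 7, so Player I's maximin is 7; column maxima are 15 and 17, so Player II's minimax is 15. These differ, so the equilibrium is in mixed strategies.
Let Player II play A with probability q. Player I is indifferent when 15q + 2(1−q) = 7q + 17(1−q), giving q = 15/23.

15/23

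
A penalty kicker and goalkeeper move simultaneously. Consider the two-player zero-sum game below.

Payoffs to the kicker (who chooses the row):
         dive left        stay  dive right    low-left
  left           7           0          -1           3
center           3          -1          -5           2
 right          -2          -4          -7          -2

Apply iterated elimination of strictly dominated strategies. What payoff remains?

Row center is strictly dominated by row left (7>3, 0>-1, -1>-5, 3>2); eliminate center.
Column low-left is strictly dominated by stay for the goalkeeper (0<3, -4<-2); eliminate low-left.
Column stay is strictly dominated by dive right for the goalkeeper (-1<0, -7<-4); eliminate stay.
Column dive left is strictly dominated by dive right for the goalkeeper (-1<7, -7<-2); eliminate dive left.
Row right is strictly dominated by row left (-1>-7); eliminate right.
Only (left, dive right) remains, with payoff -1.

-1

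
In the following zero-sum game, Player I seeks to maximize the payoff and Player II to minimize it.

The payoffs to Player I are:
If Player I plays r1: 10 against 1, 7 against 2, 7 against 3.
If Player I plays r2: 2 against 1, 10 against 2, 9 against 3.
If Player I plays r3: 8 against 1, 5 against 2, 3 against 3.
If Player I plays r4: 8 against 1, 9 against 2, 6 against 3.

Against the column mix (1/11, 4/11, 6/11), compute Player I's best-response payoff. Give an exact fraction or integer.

r1: (10)·(1/11) + (7)·(4/11) + (7)·(6/11) = 80/11.
r2: (2)·(1/11) + (10)·(4/11) + (9)·(6/11) = 96/11.
r3: (8)·(1/11) + (5)·(4/11) + (3)·(6/11) = 46/11.
r4: (8)·(1/11) + (9)·(4/11) + (6)·(6/11) = 80/11.
The best pure response is r2 with expected payoff 96/11.

96/11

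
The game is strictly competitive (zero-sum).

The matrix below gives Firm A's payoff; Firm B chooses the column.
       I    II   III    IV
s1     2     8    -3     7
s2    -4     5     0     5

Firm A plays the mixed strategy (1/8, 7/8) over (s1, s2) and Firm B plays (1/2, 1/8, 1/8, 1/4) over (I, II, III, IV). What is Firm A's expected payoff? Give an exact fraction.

5/16

Against (1/2, 1/8, 1/8, 1/4), each row's expected payoff is s1: 27/8; s2: -1/8.
Taking the (1/8, 7/8)-weighted average: (1/8)·(27/8) + (7/8)·(-1/8) = 5/16.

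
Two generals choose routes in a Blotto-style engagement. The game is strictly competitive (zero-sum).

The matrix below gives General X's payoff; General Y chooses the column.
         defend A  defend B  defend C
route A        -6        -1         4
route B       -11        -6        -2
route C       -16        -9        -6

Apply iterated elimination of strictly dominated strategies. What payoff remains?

Column defend B is strictly dominated by defend A for General Y (-6<-1, -11<-6, -16<-9); eliminate defend B.
Column defend C is strictly dominated by defend A for General Y (-6<4, -11<-2, -16<-6); eliminate defend C.
Row route C is strictly dominated by row route A (-6>-16); eliminate route C.
Row route B is strictly dominated by row route A (-6>-11); eliminate route B.
Only (route A, defend A) remains, with payoff -6.

-6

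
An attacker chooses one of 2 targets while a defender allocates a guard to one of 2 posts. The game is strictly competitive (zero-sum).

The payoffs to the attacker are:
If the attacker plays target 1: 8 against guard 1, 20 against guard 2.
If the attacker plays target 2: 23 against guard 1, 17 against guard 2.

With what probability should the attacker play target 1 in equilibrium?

1/3

Row minima are 8 and 17, so the attacker's maximin is 17; column maxima are 23 and 20, so the defender's minimax is 20. These differ, so the equilibrium is in mixed strategies.
Let the attacker play target 1 with probability p. The defender is indifferent when 8p + 23(1−p) = 20p + 17(1−p), giving p = 1/3.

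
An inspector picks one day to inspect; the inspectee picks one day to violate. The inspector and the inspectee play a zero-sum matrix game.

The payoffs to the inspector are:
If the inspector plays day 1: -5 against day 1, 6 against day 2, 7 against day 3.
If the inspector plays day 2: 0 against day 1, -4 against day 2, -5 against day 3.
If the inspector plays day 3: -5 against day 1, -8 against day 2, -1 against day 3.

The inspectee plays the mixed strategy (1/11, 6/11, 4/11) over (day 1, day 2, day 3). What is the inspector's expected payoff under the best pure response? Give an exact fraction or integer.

day 1: (-5)·(1/11) + (6)·(6/11) + (7)·(4/11) = 59/11.
day 2: (0)·(1/11) + (-4)·(6/11) + (-5)·(4/11) = -4.
day 3: (-5)·(1/11) + (-8)·(6/11) + (-1)·(4/11) = -57/11.
The best pure response is day 1 with expected payoff 59/11.

59/11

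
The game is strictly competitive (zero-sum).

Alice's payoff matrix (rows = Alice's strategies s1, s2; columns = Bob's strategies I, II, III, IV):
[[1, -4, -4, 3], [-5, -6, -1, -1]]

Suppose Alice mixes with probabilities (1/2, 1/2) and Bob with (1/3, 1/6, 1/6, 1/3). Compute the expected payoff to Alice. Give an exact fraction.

Against (1/3, 1/6, 1/6, 1/3), each row's expected payoff is s1: 0; s2: -19/6.
Taking the (1/2, 1/2)-weighted average: (1/2)·(0) + (1/2)·(-19/6) = -19/12.

-19/12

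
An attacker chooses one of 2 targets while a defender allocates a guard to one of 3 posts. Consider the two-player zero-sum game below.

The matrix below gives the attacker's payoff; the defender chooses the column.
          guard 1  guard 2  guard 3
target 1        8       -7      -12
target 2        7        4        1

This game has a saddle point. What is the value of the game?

Row minima: -12, 1 → the attacker's maximin is 1.
Column maxima: 8, 4, 1 → the defender's minimax is 1.
They coincide at (target 2, guard 3), so the value is 1.

1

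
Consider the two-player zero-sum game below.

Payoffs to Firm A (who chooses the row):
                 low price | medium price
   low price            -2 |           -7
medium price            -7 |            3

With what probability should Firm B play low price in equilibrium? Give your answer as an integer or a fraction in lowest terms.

2/3

Row minima are -7 and -7, so Firm A's maximin is -7; column maxima are -2 and 3, so Firm B's minimax is -2. These differ, so the equilibrium is in mixed strategies.
Let Firm B play low price with probability q. Firm A is indifferent when −2q − 7(1−q) = −7q + 3(1−q), giving q = 2/3.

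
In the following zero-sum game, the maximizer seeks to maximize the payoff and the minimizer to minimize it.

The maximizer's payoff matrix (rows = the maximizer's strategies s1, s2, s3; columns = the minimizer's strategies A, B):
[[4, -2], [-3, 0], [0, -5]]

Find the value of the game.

Row s3 is strictly dominated by row s1, so the maximizer never plays it.
The remaining 2×2 game on (s1, s2) × (A, B) has no saddle point. Let the maximizer play s1 with probability p; indifference gives 4p − 3(1−p) = −2p, so p = 1/3.
Similarly the minimizer's optimal q on A is 2/9, and the value is 4·(2/9) + (-2)·(7/9) = -2/3.

-2/3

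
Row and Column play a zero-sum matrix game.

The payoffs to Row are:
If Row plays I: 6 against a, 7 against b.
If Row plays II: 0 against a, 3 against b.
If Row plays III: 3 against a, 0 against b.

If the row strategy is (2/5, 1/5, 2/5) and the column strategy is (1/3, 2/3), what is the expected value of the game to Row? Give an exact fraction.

Against (1/3, 2/3), each row's expected payoff is I: 20/3; II: 2; III: 1.
Taking the (2/5, 1/5, 2/5)-weighted average: (2/5)·(20/3) + (1/5)·(2) + (2/5)·(1) = 52/15.

52/15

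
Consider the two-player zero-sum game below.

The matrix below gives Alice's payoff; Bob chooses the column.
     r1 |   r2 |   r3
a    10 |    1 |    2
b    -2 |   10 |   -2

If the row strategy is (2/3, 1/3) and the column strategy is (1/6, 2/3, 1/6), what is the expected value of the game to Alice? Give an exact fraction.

Against (1/6, 2/3, 1/6), each row's expected payoff is a: 8/3; b: 6.
Taking the (2/3, 1/3)-weighted average: (2/3)·(8/3) + (1/3)·(6) = 34/9.

34/9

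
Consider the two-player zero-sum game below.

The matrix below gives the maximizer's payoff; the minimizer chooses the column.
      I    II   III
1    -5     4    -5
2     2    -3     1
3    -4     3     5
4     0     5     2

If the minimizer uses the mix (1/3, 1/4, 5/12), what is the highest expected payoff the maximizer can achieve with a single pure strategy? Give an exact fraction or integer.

25/12

1: (-5)·(1/3) + (4)·(1/4) + (-5)·(5/12) = -11/4.
2: (2)·(1/3) + (-3)·(1/4) + (1)·(5/12) = 1/3.
3: (-4)·(1/3) + (3)·(1/4) + (5)·(5/12) = 3/2.
4: (0)·(1/3) + (5)·(1/4) + (2)·(5/12) = 25/12.
The best pure response is 4 with expected payoff 25/12.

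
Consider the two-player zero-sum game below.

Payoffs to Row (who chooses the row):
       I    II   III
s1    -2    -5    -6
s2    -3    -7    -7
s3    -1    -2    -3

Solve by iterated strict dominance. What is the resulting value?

-3

Column I is strictly dominated by II for Column (-5<-2, -7<-3, -2<-1); eliminate I.
Row s2 is strictly dominated by row s1 (-5>-7, -6>-7); eliminate s2.
Column II is strictly dominated by III for Column (-6<-5, -3<-2); eliminate II.
Row s1 is strictly dominated by row s3 (-3>-6); eliminate s1.
Only (s3, III) remains, with payoff -3.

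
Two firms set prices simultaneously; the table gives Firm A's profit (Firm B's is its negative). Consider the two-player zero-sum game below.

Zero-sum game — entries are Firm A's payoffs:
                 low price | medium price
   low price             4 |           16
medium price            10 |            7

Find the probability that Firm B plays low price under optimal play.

Row minima are 4 and 7, so Firm A's maximin is 7; column maxima are 10 and 16, so Firm B's minimax is 10. These differ, so the equilibrium is in mixed strategies.
Let Firm B play low price with probability q. Firm A is indifferent when 4q + 16(1−q) = 10q + 7(1−q), giving q = 3/5.

3/5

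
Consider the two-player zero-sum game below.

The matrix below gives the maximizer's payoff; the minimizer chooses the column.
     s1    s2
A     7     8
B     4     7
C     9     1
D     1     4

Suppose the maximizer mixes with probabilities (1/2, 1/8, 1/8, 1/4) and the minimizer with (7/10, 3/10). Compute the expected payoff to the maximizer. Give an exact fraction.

89/16

Against (7/10, 3/10), each row's expected payoff is A: 73/10; B: 49/10; C: 33/5; D: 19/10.
Taking the (1/2, 1/8, 1/8, 1/4)-weighted average: (1/2)·(73/10) + (1/8)·(49/10) + (1/8)·(33/5) + (1/4)·(19/10) = 89/16.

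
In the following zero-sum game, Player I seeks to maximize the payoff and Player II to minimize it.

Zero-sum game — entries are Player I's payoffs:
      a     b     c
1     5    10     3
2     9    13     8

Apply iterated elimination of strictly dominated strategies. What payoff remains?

Row 1 is strictly dominated by row 2 (9>5, 13>10, 8>3); eliminate 1.
Column b is strictly dominated by a for Player II (9<13); eliminate b.
Column a is strictly dominated by c for Player II (8<9); eliminate a.
Only (2, c) remains, with payoff 8.

8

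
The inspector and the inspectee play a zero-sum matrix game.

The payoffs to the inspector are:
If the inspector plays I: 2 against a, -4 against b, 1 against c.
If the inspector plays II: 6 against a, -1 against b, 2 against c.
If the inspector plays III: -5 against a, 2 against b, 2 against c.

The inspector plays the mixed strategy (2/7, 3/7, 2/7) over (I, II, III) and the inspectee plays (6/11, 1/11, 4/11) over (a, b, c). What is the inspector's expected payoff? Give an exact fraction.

113/77

Against (6/11, 1/11, 4/11), each row's expected payoff is I: 12/11; II: 43/11; III: -20/11.
Taking the (2/7, 3/7, 2/7)-weighted average: (2/7)·(12/11) + (3/7)·(43/11) + (2/7)·(-20/11) = 113/77.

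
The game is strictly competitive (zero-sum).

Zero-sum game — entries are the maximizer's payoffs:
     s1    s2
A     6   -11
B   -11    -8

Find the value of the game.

-169/20

Row minima are -11 and -11, so the maximizer's maximin is -11; column maxima are 6 and -8, so the minimizer's minimax is -8. These differ, so the equilibrium is in mixed strategies.
Let the maximizer play A with probability p. The minimizer is indifferent when 6p − 11(1−p) = −11p − 8(1−p), giving p = 3/20.
Let the minimizer play s1 with probability q. The maximizer is indifferent when 6q − 11(1−q) = −11q − 8(1−q), giving q = 3/20.
The value is 6·(3/20) + (-11)·(17/20) = -169/20.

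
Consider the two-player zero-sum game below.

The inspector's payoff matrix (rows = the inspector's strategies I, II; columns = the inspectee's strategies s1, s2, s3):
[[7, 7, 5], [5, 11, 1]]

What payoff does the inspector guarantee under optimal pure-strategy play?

5

Row minima: 5, 1 → the inspector's maximin is 5.
Column maxima: 7, 11, 5 → the inspectee's minimax is 5.
They coincide at (I, s3), so the value is 5.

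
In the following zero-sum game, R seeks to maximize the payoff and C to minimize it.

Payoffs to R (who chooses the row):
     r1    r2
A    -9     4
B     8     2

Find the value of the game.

Row minima are -9 and 2, so R's maximin is 2; column maxima are 8 and 4, so C's minimax is 4. These differ, so the equilibrium is in mixed strategies.
Let R play A with probability p. C is indifferent when −9p + 8(1−p) = 4p + 2(1−p), giving p = 6/19.
Let C play r1 with probability q. R is indifferent when −9q + 4(1−q) = 8q + 2(1−q), giving q = 2/19.
The value is -9·(2/19) + (4)·(17/19) = 50/19.

50/19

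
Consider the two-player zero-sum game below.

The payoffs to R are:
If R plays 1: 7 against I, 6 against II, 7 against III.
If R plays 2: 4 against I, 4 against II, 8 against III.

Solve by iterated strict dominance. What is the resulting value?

6

Column III is strictly dominated by II for C (6<7, 4<8); eliminate III.
Row 2 is strictly dominated by row 1 (7>4, 6>4); eliminate 2.
Column I is strictly dominated by II for C (6<7); eliminate I.
Only (1, II) remains, with payoff 6.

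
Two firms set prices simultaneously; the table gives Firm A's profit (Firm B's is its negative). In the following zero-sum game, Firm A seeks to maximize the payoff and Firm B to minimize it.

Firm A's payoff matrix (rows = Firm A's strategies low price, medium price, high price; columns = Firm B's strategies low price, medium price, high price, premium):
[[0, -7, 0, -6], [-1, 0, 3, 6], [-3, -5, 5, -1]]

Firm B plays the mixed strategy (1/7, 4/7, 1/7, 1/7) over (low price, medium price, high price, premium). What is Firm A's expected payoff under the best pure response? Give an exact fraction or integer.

low price: (0)·(1/7) + (-7)·(4/7) + (0)·(1/7) + (-6)·(1/7) = -34/7.
medium price: (-1)·(1/7) + (0)·(4/7) + (3)·(1/7) + (6)·(1/7) = 8/7.
high price: (-3)·(1/7) + (-5)·(4/7) + (5)·(1/7) + (-1)·(1/7) = -19/7.
The best pure response is medium price with expected payoff 8/7.

8/7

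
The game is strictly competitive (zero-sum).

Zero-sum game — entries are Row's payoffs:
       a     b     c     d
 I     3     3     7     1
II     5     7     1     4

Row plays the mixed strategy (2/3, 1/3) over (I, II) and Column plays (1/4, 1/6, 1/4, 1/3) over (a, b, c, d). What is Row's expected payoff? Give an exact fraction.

Against (1/4, 1/6, 1/4, 1/3), each row's expected payoff is I: 10/3; II: 4.
Taking the (2/3, 1/3)-weighted average: (2/3)·(10/3) + (1/3)·(4) = 32/9.

32/9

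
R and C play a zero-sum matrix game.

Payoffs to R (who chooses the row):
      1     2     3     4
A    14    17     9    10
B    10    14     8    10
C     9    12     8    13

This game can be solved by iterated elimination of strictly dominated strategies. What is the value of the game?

9

Column 4 is strictly dominated by 3 for C (9<10, 8<10, 8<13); eliminate 4.
Column 1 is strictly dominated by 3 for C (9<14, 8<10, 8<9); eliminate 1.
Column 2 is strictly dominated by 3 for C (9<17, 8<14, 8<12); eliminate 2.
Row B is strictly dominated by row A (9>8); eliminate B.
Row C is strictly dominated by row A (9>8); eliminate C.
Only (A, 3) remains, with payoff 9.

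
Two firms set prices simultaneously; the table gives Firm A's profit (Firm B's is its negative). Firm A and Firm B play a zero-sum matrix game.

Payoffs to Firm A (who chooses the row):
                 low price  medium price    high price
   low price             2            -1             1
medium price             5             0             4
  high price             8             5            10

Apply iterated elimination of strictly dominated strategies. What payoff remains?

Row medium price is strictly dominated by row high price (8>5, 5>0, 10>4); eliminate medium price.
Row low price is strictly dominated by row high price (8>2, 5>-1, 10>1); eliminate low price.
Column low price is strictly dominated by medium price for Firm B (5<8); eliminate low price.
Column high price is strictly dominated by medium price for Firm B (5<10); eliminate high price.
Only (high price, medium price) remains, with payoff 5.

5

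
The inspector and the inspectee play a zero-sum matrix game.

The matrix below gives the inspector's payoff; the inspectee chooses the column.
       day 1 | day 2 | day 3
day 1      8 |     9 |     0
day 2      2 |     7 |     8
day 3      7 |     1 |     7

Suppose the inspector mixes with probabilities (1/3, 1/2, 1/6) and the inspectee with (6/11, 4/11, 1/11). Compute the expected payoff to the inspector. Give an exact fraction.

Against (6/11, 4/11, 1/11), each row's expected payoff is day 1: 84/11; day 2: 48/11; day 3: 53/11.
Taking the (1/3, 1/2, 1/6)-weighted average: (1/3)·(84/11) + (1/2)·(48/11) + (1/6)·(53/11) = 365/66.

365/66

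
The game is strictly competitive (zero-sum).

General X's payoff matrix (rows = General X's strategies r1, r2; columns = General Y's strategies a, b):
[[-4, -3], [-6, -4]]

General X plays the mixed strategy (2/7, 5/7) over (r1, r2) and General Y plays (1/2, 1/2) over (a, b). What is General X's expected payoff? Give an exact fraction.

-32/7

Against (1/2, 1/2), each row's expected payoff is r1: -7/2; r2: -5.
Taking the (2/7, 5/7)-weighted average: (2/7)·(-7/2) + (5/7)·(-5) = -32/7.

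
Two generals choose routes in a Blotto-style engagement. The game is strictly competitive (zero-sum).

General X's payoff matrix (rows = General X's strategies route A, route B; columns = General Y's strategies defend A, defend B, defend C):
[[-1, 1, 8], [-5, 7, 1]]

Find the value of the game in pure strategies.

-1

Row minima: -1, -5 → General X's maximin is -1.
Column maxima: -1, 7, 8 → General Y's minimax is -1.
They coincide at (route A, defend A), so the value is -1.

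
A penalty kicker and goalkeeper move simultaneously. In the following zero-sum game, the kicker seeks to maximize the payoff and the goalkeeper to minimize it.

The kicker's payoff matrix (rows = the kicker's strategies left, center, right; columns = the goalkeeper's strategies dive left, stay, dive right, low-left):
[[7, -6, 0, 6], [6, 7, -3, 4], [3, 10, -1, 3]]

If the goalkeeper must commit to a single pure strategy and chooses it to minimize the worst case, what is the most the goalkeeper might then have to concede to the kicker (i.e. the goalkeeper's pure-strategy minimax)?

The worst case (largest entry) in each column is dive left: 7, stay: 10, dive right: 0, low-left: 6.
The best (smallest) of these is 0.

0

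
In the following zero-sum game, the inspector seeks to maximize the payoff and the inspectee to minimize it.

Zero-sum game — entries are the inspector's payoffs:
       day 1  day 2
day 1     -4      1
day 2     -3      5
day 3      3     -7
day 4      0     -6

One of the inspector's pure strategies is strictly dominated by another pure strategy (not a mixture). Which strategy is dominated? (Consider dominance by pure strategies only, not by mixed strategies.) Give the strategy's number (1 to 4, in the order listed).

1

Compare day 1 with day 2: -3 > -4, 5 > 1.
So day 2 strictly dominates day 1 for the inspector; day 1 is strictly dominated.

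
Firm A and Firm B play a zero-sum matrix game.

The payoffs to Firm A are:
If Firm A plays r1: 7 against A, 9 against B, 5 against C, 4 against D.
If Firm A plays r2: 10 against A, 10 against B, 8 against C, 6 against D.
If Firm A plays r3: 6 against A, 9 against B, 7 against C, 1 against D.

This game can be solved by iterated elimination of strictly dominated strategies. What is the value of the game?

6

Column A is strictly dominated by D for Firm B (4<7, 6<10, 1<6); eliminate A.
Column B is strictly dominated by C for Firm B (5<9, 8<10, 7<9); eliminate B.
Row r1 is strictly dominated by row r2 (8>5, 6>4); eliminate r1.
Column C is strictly dominated by D for Firm B (6<8, 1<7); eliminate C.
Row r3 is strictly dominated by row r2 (6>1); eliminate r3.
Only (r2, D) remains, with payoff 6.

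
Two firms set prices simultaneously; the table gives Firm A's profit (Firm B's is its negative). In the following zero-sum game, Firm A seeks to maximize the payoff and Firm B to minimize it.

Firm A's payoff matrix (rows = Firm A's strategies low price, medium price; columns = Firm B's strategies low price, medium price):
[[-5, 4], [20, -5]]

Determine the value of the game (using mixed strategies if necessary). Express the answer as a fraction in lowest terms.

Row minima are -5 and -5, so Firm A's maximin is -5; column maxima are 20 and 4, so Firm B's minimax is 4. These differ, so the equilibrium is in mixed strategies.
Let Firm A play low price with probability p. Firm B is indifferent when −5p + 20(1−p) = 4p − 5(1−p), giving p = 25/34.
Let Firm B play low price with probability q. Firm A is indifferent when −5q + 4(1−q) = 20q − 5(1−q), giving q = 9/34.
The value is -5·(9/34) + (4)·(25/34) = 55/34.

55/34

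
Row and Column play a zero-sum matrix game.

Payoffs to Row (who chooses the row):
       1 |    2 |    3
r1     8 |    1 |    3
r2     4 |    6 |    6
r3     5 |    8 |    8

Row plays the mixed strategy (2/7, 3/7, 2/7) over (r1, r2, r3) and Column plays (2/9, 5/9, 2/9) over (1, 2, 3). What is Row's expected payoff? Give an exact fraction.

Against (2/9, 5/9, 2/9), each row's expected payoff is r1: 3; r2: 50/9; r3: 22/3.
Taking the (2/7, 3/7, 2/7)-weighted average: (2/7)·(3) + (3/7)·(50/9) + (2/7)·(22/3) = 16/3.

16/3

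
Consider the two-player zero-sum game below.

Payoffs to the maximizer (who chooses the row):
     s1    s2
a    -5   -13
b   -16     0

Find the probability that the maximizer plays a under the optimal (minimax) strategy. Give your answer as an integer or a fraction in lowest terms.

Row minima are -13 and -16, so the maximizer's maximin is -13; column maxima are -5 and 0, so the minimizer's minimax is -5. These differ, so the equilibrium is in mixed strategies.
Let the maximizer play a with probability p. The minimizer is indifferent when −5p − 16(1−p) = −13p, giving p = 2/3.

2/3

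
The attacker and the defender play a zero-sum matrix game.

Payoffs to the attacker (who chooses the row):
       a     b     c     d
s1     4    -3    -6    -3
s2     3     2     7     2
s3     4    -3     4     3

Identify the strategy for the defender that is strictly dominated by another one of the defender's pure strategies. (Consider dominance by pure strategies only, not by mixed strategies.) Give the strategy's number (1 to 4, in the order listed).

The defender prefers columns that give the attacker less. Compare a with b: -3 < 4, 2 < 3, -3 < 4.
So b strictly dominates a for the defender; a is strictly dominated.

1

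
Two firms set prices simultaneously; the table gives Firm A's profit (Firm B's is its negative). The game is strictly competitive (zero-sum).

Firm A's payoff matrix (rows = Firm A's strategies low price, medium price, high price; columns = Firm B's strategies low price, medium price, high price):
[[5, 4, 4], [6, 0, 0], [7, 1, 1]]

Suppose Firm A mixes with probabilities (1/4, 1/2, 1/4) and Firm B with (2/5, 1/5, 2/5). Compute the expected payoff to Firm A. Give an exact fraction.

Against (2/5, 1/5, 2/5), each row's expected payoff is low price: 22/5; medium price: 12/5; high price: 17/5.
Taking the (1/4, 1/2, 1/4)-weighted average: (1/4)·(22/5) + (1/2)·(12/5) + (1/4)·(17/5) = 63/20.

63/20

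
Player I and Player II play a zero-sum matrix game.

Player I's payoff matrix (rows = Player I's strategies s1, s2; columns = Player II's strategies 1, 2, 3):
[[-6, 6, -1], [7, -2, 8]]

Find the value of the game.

Column 3 is strictly dominated by 1 for Player II (it gives Player I more in every row).
The remaining 2×2 game on (s1, s2) × (1, 2) has no saddle point. Let Player I play s1 with probability p; indifference gives −6p + 7(1−p) = 6p − 2(1−p), so p = 3/7.
Similarly Player II's optimal q on 1 is 8/21, and the value is -6·(8/21) + (6)·(13/21) = 10/7.

10/7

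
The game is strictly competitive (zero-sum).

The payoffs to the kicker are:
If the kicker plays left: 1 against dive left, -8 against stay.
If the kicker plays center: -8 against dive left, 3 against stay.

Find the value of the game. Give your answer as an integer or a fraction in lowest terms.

Row minima are -8 and -8, so the kicker's maximin is -8; column maxima are 1 and 3, so the goalkeeper's minimax is 1. These differ, so the equilibrium is in mixed strategies.
Let the kicker play left with probability p. The goalkeeper is indifferent when p − 8(1−p) = −8p + 3(1−p), giving p = 11/20.
Let the goalkeeper play dive left with probability q. The kicker is indifferent when q − 8(1−q) = −8q + 3(1−q), giving q = 11/20.
The value is 1·(11/20) + (-8)·(9/20) = -61/20.

-61/20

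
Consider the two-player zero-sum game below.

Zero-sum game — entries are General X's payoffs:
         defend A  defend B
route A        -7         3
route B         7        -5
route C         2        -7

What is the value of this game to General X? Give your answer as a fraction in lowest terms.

Row route C is strictly dominated by row route B, so General X never plays it.
The remaining 2×2 game on (route A, route B) × (defend A, defend B) has no saddle point. Let General X play route A with probability p; indifference gives −7p + 7(1−p) = 3p − 5(1−p), so p = 6/11.
Similarly General Y's optimal q on defend A is 4/11, and the value is -7·(4/11) + (3)·(7/11) = -7/11.

-7/11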